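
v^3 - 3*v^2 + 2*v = v*(v - 2)*(v - 1)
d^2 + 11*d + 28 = (d + 4)*(d + 7)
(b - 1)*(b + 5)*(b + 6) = b^3 + 10*b^2 + 19*b - 30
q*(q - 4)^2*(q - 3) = q^4 - 11*q^3 + 40*q^2 - 48*q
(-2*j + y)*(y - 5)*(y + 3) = -2*j*y^2 + 4*j*y + 30*j + y^3 - 2*y^2 - 15*y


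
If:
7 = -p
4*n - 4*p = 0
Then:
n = -7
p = -7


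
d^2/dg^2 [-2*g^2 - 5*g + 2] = -4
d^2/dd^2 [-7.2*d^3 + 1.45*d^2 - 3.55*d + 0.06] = 2.9 - 43.2*d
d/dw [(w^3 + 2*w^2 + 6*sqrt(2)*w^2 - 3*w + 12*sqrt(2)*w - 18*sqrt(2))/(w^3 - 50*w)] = 2*(-3*sqrt(2)*w^4 - w^4 - 47*w^3 - 12*sqrt(2)*w^3 - 123*sqrt(2)*w^2 - 50*w^2 - 450*sqrt(2))/(w^2*(w^4 - 100*w^2 + 2500))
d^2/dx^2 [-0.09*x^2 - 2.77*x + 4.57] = -0.180000000000000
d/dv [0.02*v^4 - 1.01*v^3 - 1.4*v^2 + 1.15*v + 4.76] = 0.08*v^3 - 3.03*v^2 - 2.8*v + 1.15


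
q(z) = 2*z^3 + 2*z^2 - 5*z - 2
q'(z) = 6*z^2 + 4*z - 5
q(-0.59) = 1.24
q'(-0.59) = -5.27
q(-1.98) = 0.22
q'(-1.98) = 10.60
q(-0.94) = 2.81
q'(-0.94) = -3.46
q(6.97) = 737.53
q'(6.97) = 314.37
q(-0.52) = 0.86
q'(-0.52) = -5.46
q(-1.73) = 2.28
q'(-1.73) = 6.04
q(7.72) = 998.80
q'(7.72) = 383.47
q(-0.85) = 2.47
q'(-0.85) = -4.06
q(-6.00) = -332.00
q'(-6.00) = 187.00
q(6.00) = 472.00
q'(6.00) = 235.00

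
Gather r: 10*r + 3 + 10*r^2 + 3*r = 10*r^2 + 13*r + 3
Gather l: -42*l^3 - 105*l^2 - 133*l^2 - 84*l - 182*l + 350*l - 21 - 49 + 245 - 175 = -42*l^3 - 238*l^2 + 84*l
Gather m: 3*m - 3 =3*m - 3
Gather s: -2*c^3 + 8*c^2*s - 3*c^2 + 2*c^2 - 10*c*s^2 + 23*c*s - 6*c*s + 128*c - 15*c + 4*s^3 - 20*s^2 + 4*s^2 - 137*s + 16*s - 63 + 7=-2*c^3 - c^2 + 113*c + 4*s^3 + s^2*(-10*c - 16) + s*(8*c^2 + 17*c - 121) - 56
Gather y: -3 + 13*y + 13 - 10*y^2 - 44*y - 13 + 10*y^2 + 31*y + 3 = 0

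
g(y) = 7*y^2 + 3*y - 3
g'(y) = 14*y + 3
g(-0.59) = -2.33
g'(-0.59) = -5.26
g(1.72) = 22.87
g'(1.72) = 27.08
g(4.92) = 181.20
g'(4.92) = 71.88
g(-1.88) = 16.10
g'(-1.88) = -23.32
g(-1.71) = 12.34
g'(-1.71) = -20.94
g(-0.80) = -0.92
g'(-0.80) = -8.20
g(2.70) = 56.13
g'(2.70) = 40.80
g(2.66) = 54.51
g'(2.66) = 40.24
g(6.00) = 267.00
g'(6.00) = 87.00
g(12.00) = 1041.00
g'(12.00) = 171.00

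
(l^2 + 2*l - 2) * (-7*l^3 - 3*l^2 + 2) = -7*l^5 - 17*l^4 + 8*l^3 + 8*l^2 + 4*l - 4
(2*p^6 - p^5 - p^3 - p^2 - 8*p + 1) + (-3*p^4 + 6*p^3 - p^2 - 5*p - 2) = 2*p^6 - p^5 - 3*p^4 + 5*p^3 - 2*p^2 - 13*p - 1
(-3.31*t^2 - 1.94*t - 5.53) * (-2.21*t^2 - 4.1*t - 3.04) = 7.3151*t^4 + 17.8584*t^3 + 30.2377*t^2 + 28.5706*t + 16.8112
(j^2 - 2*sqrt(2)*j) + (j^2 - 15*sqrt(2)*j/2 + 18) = 2*j^2 - 19*sqrt(2)*j/2 + 18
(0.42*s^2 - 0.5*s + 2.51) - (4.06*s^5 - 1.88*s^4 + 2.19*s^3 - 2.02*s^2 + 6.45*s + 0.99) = -4.06*s^5 + 1.88*s^4 - 2.19*s^3 + 2.44*s^2 - 6.95*s + 1.52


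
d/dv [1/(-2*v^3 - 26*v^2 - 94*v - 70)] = (3*v^2 + 26*v + 47)/(2*(v^3 + 13*v^2 + 47*v + 35)^2)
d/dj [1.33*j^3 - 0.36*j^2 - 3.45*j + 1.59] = 3.99*j^2 - 0.72*j - 3.45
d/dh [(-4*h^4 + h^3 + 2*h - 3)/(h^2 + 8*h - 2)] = (-8*h^5 - 95*h^4 + 48*h^3 - 8*h^2 + 6*h + 20)/(h^4 + 16*h^3 + 60*h^2 - 32*h + 4)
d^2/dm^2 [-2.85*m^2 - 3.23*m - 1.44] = -5.70000000000000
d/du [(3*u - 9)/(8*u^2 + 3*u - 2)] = 3*(-8*u^2 + 48*u + 7)/(64*u^4 + 48*u^3 - 23*u^2 - 12*u + 4)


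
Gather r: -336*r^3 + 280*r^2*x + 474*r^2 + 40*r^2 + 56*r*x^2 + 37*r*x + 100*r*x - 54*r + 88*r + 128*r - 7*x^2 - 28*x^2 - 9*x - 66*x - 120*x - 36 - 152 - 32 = -336*r^3 + r^2*(280*x + 514) + r*(56*x^2 + 137*x + 162) - 35*x^2 - 195*x - 220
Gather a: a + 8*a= 9*a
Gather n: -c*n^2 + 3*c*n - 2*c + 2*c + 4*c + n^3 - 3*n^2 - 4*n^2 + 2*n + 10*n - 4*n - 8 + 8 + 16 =4*c + n^3 + n^2*(-c - 7) + n*(3*c + 8) + 16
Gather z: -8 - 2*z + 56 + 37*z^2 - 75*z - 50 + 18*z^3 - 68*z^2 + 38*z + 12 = 18*z^3 - 31*z^2 - 39*z + 10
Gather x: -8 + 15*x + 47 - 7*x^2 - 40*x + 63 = -7*x^2 - 25*x + 102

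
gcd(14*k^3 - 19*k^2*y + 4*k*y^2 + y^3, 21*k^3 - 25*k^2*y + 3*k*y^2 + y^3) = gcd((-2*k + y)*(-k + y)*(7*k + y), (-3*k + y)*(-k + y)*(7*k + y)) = -7*k^2 + 6*k*y + y^2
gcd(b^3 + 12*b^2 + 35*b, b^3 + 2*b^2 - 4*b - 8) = 1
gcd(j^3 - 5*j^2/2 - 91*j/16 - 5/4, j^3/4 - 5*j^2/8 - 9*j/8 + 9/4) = 1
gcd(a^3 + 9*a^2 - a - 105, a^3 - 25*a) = a + 5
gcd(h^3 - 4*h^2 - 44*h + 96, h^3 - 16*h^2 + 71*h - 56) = h - 8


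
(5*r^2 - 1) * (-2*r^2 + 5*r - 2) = -10*r^4 + 25*r^3 - 8*r^2 - 5*r + 2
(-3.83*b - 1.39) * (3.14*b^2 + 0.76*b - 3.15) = -12.0262*b^3 - 7.2754*b^2 + 11.0081*b + 4.3785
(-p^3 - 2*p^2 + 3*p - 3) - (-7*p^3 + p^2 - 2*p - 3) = 6*p^3 - 3*p^2 + 5*p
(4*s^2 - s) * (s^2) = 4*s^4 - s^3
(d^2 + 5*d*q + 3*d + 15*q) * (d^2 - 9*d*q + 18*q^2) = d^4 - 4*d^3*q + 3*d^3 - 27*d^2*q^2 - 12*d^2*q + 90*d*q^3 - 81*d*q^2 + 270*q^3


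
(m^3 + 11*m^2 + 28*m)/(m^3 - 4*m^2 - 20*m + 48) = m*(m + 7)/(m^2 - 8*m + 12)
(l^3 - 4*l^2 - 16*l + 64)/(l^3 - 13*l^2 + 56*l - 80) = (l + 4)/(l - 5)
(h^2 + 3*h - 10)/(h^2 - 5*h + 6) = (h + 5)/(h - 3)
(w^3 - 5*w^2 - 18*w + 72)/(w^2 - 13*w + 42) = (w^2 + w - 12)/(w - 7)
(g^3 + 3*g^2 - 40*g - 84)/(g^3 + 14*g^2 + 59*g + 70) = (g - 6)/(g + 5)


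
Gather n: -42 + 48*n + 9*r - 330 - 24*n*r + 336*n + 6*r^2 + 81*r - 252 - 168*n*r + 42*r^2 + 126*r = n*(384 - 192*r) + 48*r^2 + 216*r - 624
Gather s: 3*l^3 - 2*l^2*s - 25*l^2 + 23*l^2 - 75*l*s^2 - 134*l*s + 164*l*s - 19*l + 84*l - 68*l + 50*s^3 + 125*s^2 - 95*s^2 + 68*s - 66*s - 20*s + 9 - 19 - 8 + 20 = 3*l^3 - 2*l^2 - 3*l + 50*s^3 + s^2*(30 - 75*l) + s*(-2*l^2 + 30*l - 18) + 2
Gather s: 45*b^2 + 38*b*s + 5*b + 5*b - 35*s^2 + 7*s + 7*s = 45*b^2 + 10*b - 35*s^2 + s*(38*b + 14)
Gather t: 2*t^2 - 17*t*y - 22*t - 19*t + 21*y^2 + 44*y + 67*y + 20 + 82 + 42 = 2*t^2 + t*(-17*y - 41) + 21*y^2 + 111*y + 144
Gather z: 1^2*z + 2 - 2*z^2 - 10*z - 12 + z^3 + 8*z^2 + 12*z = z^3 + 6*z^2 + 3*z - 10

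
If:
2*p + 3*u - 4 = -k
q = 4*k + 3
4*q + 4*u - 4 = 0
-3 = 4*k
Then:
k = -3/4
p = 7/8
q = 0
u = 1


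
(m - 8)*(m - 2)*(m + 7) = m^3 - 3*m^2 - 54*m + 112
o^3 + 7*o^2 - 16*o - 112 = (o - 4)*(o + 4)*(o + 7)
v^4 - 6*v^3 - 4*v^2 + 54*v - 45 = (v - 5)*(v - 3)*(v - 1)*(v + 3)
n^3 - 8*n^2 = n^2*(n - 8)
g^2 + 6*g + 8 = (g + 2)*(g + 4)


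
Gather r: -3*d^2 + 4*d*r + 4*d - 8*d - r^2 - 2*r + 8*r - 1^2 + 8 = -3*d^2 - 4*d - r^2 + r*(4*d + 6) + 7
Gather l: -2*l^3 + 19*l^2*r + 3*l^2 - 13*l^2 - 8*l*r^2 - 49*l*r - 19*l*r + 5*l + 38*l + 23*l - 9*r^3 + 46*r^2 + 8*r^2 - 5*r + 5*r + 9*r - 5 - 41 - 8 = -2*l^3 + l^2*(19*r - 10) + l*(-8*r^2 - 68*r + 66) - 9*r^3 + 54*r^2 + 9*r - 54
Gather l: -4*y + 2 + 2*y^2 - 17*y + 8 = 2*y^2 - 21*y + 10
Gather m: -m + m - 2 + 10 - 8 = 0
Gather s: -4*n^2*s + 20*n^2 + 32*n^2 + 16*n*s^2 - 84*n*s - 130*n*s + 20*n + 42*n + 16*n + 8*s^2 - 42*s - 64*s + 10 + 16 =52*n^2 + 78*n + s^2*(16*n + 8) + s*(-4*n^2 - 214*n - 106) + 26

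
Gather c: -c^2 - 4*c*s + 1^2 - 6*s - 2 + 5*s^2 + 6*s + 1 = -c^2 - 4*c*s + 5*s^2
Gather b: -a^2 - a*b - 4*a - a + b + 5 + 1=-a^2 - 5*a + b*(1 - a) + 6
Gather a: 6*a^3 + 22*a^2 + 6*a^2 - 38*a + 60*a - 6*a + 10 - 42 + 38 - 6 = 6*a^3 + 28*a^2 + 16*a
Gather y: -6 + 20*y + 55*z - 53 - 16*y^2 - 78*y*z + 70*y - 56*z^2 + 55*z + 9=-16*y^2 + y*(90 - 78*z) - 56*z^2 + 110*z - 50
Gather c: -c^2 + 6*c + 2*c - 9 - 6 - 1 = -c^2 + 8*c - 16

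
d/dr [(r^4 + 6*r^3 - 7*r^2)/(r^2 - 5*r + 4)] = r*(2*r^2 - 5*r - 56)/(r^2 - 8*r + 16)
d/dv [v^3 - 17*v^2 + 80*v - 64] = 3*v^2 - 34*v + 80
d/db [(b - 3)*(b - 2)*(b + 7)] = 3*b^2 + 4*b - 29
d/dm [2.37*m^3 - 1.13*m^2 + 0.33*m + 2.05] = 7.11*m^2 - 2.26*m + 0.33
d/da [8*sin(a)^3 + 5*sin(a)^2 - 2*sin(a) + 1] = 2*(12*sin(a)^2 + 5*sin(a) - 1)*cos(a)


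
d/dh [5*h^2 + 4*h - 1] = 10*h + 4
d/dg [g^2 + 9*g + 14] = 2*g + 9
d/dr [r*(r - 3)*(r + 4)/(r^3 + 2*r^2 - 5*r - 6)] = (r^4 + 14*r^3 + r^2 - 12*r + 72)/(r^6 + 4*r^5 - 6*r^4 - 32*r^3 + r^2 + 60*r + 36)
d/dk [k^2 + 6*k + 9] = 2*k + 6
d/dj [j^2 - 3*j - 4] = 2*j - 3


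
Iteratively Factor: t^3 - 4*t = (t + 2)*(t^2 - 2*t) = (t - 2)*(t + 2)*(t)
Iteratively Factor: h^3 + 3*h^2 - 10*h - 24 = (h - 3)*(h^2 + 6*h + 8) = (h - 3)*(h + 4)*(h + 2)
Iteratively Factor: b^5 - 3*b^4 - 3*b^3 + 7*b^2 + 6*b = (b - 2)*(b^4 - b^3 - 5*b^2 - 3*b) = (b - 2)*(b + 1)*(b^3 - 2*b^2 - 3*b) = (b - 2)*(b + 1)^2*(b^2 - 3*b) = b*(b - 2)*(b + 1)^2*(b - 3)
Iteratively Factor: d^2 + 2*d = (d + 2)*(d)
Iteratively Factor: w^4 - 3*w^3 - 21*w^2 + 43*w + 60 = (w + 1)*(w^3 - 4*w^2 - 17*w + 60) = (w + 1)*(w + 4)*(w^2 - 8*w + 15) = (w - 3)*(w + 1)*(w + 4)*(w - 5)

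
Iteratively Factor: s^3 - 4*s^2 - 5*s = (s)*(s^2 - 4*s - 5) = s*(s + 1)*(s - 5)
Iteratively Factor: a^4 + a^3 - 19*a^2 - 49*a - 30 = (a + 2)*(a^3 - a^2 - 17*a - 15) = (a + 2)*(a + 3)*(a^2 - 4*a - 5) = (a - 5)*(a + 2)*(a + 3)*(a + 1)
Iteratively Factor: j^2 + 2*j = (j)*(j + 2)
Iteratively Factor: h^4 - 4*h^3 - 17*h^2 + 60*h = (h + 4)*(h^3 - 8*h^2 + 15*h) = (h - 5)*(h + 4)*(h^2 - 3*h) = h*(h - 5)*(h + 4)*(h - 3)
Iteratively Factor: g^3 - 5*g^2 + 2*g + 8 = (g + 1)*(g^2 - 6*g + 8) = (g - 4)*(g + 1)*(g - 2)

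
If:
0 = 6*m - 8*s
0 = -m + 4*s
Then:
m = 0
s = 0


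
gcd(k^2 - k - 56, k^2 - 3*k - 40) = k - 8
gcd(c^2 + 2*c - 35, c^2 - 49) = c + 7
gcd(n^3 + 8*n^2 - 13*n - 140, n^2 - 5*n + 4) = n - 4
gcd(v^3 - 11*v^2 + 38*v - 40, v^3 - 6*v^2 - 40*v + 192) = v - 4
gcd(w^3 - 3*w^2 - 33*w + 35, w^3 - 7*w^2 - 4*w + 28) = w - 7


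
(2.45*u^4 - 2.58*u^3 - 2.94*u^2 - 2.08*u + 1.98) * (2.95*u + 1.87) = 7.2275*u^5 - 3.0295*u^4 - 13.4976*u^3 - 11.6338*u^2 + 1.9514*u + 3.7026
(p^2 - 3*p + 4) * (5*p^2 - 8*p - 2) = 5*p^4 - 23*p^3 + 42*p^2 - 26*p - 8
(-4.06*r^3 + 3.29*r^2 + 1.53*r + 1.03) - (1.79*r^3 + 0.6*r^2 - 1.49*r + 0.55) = -5.85*r^3 + 2.69*r^2 + 3.02*r + 0.48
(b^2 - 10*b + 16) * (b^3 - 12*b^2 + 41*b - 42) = b^5 - 22*b^4 + 177*b^3 - 644*b^2 + 1076*b - 672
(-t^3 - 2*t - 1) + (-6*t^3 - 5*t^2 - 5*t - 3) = -7*t^3 - 5*t^2 - 7*t - 4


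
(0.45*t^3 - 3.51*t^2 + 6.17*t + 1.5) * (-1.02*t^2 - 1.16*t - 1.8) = -0.459*t^5 + 3.0582*t^4 - 3.0318*t^3 - 2.3692*t^2 - 12.846*t - 2.7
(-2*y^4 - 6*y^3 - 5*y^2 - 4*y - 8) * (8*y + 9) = -16*y^5 - 66*y^4 - 94*y^3 - 77*y^2 - 100*y - 72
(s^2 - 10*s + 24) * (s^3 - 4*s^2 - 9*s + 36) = s^5 - 14*s^4 + 55*s^3 + 30*s^2 - 576*s + 864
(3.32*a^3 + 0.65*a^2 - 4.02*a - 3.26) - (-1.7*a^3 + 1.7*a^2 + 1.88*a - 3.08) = 5.02*a^3 - 1.05*a^2 - 5.9*a - 0.18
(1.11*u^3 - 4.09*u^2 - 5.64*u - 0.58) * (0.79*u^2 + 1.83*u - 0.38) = 0.8769*u^5 - 1.1998*u^4 - 12.3621*u^3 - 9.2252*u^2 + 1.0818*u + 0.2204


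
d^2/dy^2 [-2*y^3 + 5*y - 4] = -12*y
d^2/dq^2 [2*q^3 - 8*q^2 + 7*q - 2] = 12*q - 16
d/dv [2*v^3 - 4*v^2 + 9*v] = 6*v^2 - 8*v + 9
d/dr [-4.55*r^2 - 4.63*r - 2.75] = -9.1*r - 4.63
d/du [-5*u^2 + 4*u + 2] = 4 - 10*u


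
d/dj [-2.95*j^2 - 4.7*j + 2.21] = -5.9*j - 4.7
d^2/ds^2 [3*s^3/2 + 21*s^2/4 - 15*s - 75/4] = 9*s + 21/2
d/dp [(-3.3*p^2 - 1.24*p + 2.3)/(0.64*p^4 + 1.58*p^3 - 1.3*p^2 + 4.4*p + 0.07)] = (4.224*p^5 + 7.5948*p^4 - 1.9696*p^3 - 27.034*p^2 + 5.518*p - 10.2068)/(0.4096*p^8 + 2.0224*p^7 + 0.8324*p^6 + 1.524*p^5 + 15.6836*p^4 - 11.2188*p^3 + 19.178*p^2 + 0.616*p + 0.0049)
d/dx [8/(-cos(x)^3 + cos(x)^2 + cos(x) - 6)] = 8*(-3*cos(x)^2 + 2*cos(x) + 1)*sin(x)/(-sin(x)^2*cos(x) + sin(x)^2 + 5)^2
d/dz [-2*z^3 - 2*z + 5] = -6*z^2 - 2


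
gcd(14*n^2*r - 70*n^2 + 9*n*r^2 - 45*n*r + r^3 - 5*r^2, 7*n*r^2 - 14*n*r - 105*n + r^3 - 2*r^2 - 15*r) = 7*n*r - 35*n + r^2 - 5*r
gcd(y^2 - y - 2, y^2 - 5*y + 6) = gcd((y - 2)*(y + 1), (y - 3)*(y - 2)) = y - 2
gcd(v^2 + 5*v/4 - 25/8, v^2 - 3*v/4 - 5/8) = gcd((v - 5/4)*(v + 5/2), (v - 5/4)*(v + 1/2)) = v - 5/4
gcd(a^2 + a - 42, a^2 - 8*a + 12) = a - 6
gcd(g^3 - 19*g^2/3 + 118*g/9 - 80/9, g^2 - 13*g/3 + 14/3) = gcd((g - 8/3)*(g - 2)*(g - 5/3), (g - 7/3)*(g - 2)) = g - 2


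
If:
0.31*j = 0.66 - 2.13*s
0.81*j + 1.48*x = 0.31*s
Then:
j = 0.112331173822334 - 1.73075656088723*x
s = 0.251894147359174*x + 0.293510486439003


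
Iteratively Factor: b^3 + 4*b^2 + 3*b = (b + 1)*(b^2 + 3*b) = b*(b + 1)*(b + 3)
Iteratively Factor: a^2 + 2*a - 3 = (a + 3)*(a - 1)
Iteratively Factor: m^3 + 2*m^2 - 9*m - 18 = (m - 3)*(m^2 + 5*m + 6) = (m - 3)*(m + 2)*(m + 3)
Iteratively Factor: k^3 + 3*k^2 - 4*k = (k + 4)*(k^2 - k) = k*(k + 4)*(k - 1)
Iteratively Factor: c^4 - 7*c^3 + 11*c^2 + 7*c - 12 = (c - 4)*(c^3 - 3*c^2 - c + 3) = (c - 4)*(c - 3)*(c^2 - 1) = (c - 4)*(c - 3)*(c - 1)*(c + 1)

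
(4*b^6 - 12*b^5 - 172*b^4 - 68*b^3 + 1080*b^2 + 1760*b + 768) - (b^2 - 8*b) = 4*b^6 - 12*b^5 - 172*b^4 - 68*b^3 + 1079*b^2 + 1768*b + 768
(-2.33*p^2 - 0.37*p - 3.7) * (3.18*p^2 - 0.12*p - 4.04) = -7.4094*p^4 - 0.897*p^3 - 2.3084*p^2 + 1.9388*p + 14.948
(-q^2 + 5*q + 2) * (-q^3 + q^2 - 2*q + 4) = q^5 - 6*q^4 + 5*q^3 - 12*q^2 + 16*q + 8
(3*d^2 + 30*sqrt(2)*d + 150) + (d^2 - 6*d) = 4*d^2 - 6*d + 30*sqrt(2)*d + 150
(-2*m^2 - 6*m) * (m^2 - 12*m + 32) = -2*m^4 + 18*m^3 + 8*m^2 - 192*m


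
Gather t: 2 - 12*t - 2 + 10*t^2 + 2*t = 10*t^2 - 10*t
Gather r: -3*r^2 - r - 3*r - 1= -3*r^2 - 4*r - 1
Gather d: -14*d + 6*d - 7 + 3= -8*d - 4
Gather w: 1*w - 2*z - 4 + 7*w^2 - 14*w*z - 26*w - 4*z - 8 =7*w^2 + w*(-14*z - 25) - 6*z - 12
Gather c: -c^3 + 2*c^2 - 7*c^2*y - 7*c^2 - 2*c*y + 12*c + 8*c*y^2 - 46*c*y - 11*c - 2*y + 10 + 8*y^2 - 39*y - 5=-c^3 + c^2*(-7*y - 5) + c*(8*y^2 - 48*y + 1) + 8*y^2 - 41*y + 5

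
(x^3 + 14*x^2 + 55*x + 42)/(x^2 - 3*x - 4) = (x^2 + 13*x + 42)/(x - 4)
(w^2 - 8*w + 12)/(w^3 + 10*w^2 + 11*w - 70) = (w - 6)/(w^2 + 12*w + 35)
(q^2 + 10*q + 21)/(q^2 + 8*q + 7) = (q + 3)/(q + 1)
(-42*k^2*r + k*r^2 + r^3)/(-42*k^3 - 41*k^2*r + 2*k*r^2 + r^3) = r/(k + r)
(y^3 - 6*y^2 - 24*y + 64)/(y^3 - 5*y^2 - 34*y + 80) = (y + 4)/(y + 5)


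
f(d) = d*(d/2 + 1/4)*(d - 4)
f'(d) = d*(d/2 + 1/4) + d*(d - 4)/2 + (d/2 + 1/4)*(d - 4)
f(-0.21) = 0.13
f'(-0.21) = -0.20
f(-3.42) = -37.05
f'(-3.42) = 28.51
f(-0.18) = 0.12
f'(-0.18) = -0.32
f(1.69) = -4.27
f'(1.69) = -2.63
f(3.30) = -4.39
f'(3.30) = 3.78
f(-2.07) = -9.86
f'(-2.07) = 12.67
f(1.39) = -3.43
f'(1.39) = -2.97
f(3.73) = -2.13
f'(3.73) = 6.81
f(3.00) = -5.25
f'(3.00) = 2.00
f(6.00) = 39.00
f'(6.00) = 32.00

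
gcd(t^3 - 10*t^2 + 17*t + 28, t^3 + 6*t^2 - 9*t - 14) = t + 1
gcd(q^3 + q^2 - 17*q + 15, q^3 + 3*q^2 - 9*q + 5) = q^2 + 4*q - 5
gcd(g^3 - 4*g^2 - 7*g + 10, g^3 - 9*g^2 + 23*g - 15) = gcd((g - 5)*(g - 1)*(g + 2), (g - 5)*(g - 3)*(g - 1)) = g^2 - 6*g + 5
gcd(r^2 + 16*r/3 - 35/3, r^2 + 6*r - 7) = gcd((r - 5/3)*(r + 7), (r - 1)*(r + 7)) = r + 7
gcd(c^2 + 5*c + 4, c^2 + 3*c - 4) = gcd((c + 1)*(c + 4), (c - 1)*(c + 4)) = c + 4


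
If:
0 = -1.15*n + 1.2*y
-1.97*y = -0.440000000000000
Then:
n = 0.23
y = 0.22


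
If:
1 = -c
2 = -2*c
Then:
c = -1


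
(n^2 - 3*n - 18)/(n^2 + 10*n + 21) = (n - 6)/(n + 7)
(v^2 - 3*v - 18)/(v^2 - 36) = (v + 3)/(v + 6)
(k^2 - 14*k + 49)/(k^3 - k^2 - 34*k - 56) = (k - 7)/(k^2 + 6*k + 8)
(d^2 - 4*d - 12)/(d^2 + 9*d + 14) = (d - 6)/(d + 7)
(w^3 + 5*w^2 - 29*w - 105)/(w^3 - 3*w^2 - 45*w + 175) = (w + 3)/(w - 5)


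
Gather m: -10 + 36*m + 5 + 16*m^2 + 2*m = 16*m^2 + 38*m - 5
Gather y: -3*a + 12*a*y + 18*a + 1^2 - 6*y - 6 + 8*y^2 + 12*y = 15*a + 8*y^2 + y*(12*a + 6) - 5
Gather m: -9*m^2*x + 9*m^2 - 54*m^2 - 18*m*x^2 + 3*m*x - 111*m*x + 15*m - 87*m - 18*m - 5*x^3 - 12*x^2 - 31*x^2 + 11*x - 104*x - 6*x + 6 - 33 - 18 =m^2*(-9*x - 45) + m*(-18*x^2 - 108*x - 90) - 5*x^3 - 43*x^2 - 99*x - 45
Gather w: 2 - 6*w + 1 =3 - 6*w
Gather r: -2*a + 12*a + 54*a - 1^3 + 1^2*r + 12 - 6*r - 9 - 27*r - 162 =64*a - 32*r - 160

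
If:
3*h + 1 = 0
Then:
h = -1/3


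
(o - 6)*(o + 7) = o^2 + o - 42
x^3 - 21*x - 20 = (x - 5)*(x + 1)*(x + 4)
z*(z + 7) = z^2 + 7*z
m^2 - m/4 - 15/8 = (m - 3/2)*(m + 5/4)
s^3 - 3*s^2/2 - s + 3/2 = (s - 3/2)*(s - 1)*(s + 1)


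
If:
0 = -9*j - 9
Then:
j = -1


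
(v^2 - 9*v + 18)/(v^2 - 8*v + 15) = (v - 6)/(v - 5)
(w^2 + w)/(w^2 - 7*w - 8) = w/(w - 8)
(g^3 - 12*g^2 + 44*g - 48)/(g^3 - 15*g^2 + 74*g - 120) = (g - 2)/(g - 5)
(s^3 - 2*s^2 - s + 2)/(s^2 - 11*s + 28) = (s^3 - 2*s^2 - s + 2)/(s^2 - 11*s + 28)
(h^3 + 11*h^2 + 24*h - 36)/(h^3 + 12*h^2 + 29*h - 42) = (h + 6)/(h + 7)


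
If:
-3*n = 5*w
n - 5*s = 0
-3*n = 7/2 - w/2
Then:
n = -35/33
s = -7/33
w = 7/11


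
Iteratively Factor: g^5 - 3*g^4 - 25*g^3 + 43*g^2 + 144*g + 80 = (g + 1)*(g^4 - 4*g^3 - 21*g^2 + 64*g + 80) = (g + 1)*(g + 4)*(g^3 - 8*g^2 + 11*g + 20) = (g + 1)^2*(g + 4)*(g^2 - 9*g + 20) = (g - 4)*(g + 1)^2*(g + 4)*(g - 5)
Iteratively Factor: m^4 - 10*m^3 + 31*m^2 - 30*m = (m - 3)*(m^3 - 7*m^2 + 10*m) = (m - 5)*(m - 3)*(m^2 - 2*m) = m*(m - 5)*(m - 3)*(m - 2)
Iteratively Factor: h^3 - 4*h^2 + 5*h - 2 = (h - 1)*(h^2 - 3*h + 2) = (h - 2)*(h - 1)*(h - 1)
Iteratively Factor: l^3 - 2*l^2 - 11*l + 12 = (l - 4)*(l^2 + 2*l - 3) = (l - 4)*(l - 1)*(l + 3)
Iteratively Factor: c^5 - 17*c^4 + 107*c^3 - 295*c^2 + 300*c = (c - 3)*(c^4 - 14*c^3 + 65*c^2 - 100*c) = (c - 5)*(c - 3)*(c^3 - 9*c^2 + 20*c) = c*(c - 5)*(c - 3)*(c^2 - 9*c + 20) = c*(c - 5)*(c - 4)*(c - 3)*(c - 5)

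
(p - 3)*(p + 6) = p^2 + 3*p - 18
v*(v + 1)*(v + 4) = v^3 + 5*v^2 + 4*v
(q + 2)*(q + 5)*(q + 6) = q^3 + 13*q^2 + 52*q + 60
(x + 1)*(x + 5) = x^2 + 6*x + 5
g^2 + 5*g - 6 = (g - 1)*(g + 6)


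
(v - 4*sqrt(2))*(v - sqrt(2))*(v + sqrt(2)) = v^3 - 4*sqrt(2)*v^2 - 2*v + 8*sqrt(2)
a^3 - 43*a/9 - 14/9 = (a - 7/3)*(a + 1/3)*(a + 2)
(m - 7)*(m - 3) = m^2 - 10*m + 21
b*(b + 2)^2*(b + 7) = b^4 + 11*b^3 + 32*b^2 + 28*b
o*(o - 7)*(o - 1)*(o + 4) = o^4 - 4*o^3 - 25*o^2 + 28*o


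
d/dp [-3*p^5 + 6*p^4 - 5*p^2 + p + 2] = -15*p^4 + 24*p^3 - 10*p + 1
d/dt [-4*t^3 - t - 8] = -12*t^2 - 1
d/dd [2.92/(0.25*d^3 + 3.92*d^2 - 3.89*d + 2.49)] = (-2.19*d^2 - 22.8928*d + 11.3588)/(0.25*d^3 + 3.92*d^2 - 3.89*d + 2.49)^2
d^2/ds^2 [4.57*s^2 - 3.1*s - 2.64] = 9.14000000000000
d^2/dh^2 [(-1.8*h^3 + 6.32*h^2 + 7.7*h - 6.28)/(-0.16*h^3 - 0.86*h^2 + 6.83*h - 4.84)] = (-0.818944*h^6 + 10.61952*h^5 - 62.59392*h^4 + 132.832568*h^3 - 140.933568*h^2 + 194.795184*h - 271.550024)/(0.004096*h^9 + 0.066048*h^8 - 0.169536*h^7 - 4.63108*h^6 + 11.232972*h^5 + 99.358242*h^4 - 477.942851*h^3 + 737.780076*h^2 - 479.990544*h + 113.379904)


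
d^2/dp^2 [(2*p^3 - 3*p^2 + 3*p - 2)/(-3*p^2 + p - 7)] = 2*(22*p^3 - 93*p^2 - 123*p + 86)/(27*p^6 - 27*p^5 + 198*p^4 - 127*p^3 + 462*p^2 - 147*p + 343)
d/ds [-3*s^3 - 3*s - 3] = -9*s^2 - 3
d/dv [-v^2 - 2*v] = -2*v - 2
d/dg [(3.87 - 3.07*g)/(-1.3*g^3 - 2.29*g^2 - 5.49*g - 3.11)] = (-7.982*g^3 + 8.0627*g^2 + 17.7246*g + 30.794)/(1.69*g^6 + 5.954*g^5 + 19.5181*g^4 + 33.2302*g^3 + 44.3839*g^2 + 34.1478*g + 9.6721)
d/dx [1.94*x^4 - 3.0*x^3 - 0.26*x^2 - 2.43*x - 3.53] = 7.76*x^3 - 9.0*x^2 - 0.52*x - 2.43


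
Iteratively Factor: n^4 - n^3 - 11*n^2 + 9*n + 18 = (n - 3)*(n^3 + 2*n^2 - 5*n - 6) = (n - 3)*(n - 2)*(n^2 + 4*n + 3) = (n - 3)*(n - 2)*(n + 1)*(n + 3)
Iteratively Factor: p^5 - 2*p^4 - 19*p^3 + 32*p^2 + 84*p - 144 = (p + 3)*(p^4 - 5*p^3 - 4*p^2 + 44*p - 48) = (p - 2)*(p + 3)*(p^3 - 3*p^2 - 10*p + 24) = (p - 4)*(p - 2)*(p + 3)*(p^2 + p - 6) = (p - 4)*(p - 2)*(p + 3)^2*(p - 2)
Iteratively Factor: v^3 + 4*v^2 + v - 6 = (v + 3)*(v^2 + v - 2) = (v + 2)*(v + 3)*(v - 1)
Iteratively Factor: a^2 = (a)*(a)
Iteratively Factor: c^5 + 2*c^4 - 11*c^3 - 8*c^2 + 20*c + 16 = (c - 2)*(c^4 + 4*c^3 - 3*c^2 - 14*c - 8) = (c - 2)^2*(c^3 + 6*c^2 + 9*c + 4) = (c - 2)^2*(c + 1)*(c^2 + 5*c + 4) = (c - 2)^2*(c + 1)*(c + 4)*(c + 1)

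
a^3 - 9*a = a*(a - 3)*(a + 3)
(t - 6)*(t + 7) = t^2 + t - 42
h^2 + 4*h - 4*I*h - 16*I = (h + 4)*(h - 4*I)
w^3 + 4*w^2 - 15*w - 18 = (w - 3)*(w + 1)*(w + 6)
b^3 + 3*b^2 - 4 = (b - 1)*(b + 2)^2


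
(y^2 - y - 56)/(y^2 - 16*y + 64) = (y + 7)/(y - 8)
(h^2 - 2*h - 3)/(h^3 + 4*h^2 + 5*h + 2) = (h - 3)/(h^2 + 3*h + 2)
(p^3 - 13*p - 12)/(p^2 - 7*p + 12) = (p^2 + 4*p + 3)/(p - 3)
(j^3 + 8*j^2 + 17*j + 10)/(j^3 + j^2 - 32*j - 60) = (j + 1)/(j - 6)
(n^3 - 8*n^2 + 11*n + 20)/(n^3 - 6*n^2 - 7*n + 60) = (n + 1)/(n + 3)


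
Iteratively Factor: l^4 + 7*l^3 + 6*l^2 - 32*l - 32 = (l + 4)*(l^3 + 3*l^2 - 6*l - 8) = (l + 1)*(l + 4)*(l^2 + 2*l - 8) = (l - 2)*(l + 1)*(l + 4)*(l + 4)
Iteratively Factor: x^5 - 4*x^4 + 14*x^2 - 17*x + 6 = (x - 1)*(x^4 - 3*x^3 - 3*x^2 + 11*x - 6) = (x - 1)*(x + 2)*(x^3 - 5*x^2 + 7*x - 3) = (x - 3)*(x - 1)*(x + 2)*(x^2 - 2*x + 1) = (x - 3)*(x - 1)^2*(x + 2)*(x - 1)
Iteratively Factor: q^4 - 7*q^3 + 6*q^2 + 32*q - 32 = (q - 4)*(q^3 - 3*q^2 - 6*q + 8) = (q - 4)^2*(q^2 + q - 2) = (q - 4)^2*(q + 2)*(q - 1)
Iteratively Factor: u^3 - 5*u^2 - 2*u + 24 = (u - 4)*(u^2 - u - 6) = (u - 4)*(u - 3)*(u + 2)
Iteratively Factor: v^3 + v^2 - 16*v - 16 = (v - 4)*(v^2 + 5*v + 4) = (v - 4)*(v + 4)*(v + 1)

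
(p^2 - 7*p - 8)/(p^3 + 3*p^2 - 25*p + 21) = (p^2 - 7*p - 8)/(p^3 + 3*p^2 - 25*p + 21)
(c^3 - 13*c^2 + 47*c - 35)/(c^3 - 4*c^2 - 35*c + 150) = (c^2 - 8*c + 7)/(c^2 + c - 30)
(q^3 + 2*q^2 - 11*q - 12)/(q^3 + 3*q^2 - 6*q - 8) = (q - 3)/(q - 2)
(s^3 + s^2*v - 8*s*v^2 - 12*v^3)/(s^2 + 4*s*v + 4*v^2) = s - 3*v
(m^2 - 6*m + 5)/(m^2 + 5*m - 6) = (m - 5)/(m + 6)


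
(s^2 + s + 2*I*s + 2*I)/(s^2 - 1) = (s + 2*I)/(s - 1)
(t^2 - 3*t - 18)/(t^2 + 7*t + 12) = (t - 6)/(t + 4)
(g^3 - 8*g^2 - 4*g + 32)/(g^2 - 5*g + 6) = (g^2 - 6*g - 16)/(g - 3)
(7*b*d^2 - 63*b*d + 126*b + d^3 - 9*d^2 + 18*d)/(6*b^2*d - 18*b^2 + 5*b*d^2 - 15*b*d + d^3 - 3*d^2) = (7*b*d - 42*b + d^2 - 6*d)/(6*b^2 + 5*b*d + d^2)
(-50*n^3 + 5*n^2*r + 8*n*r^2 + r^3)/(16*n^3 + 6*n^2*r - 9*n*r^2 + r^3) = (25*n^2 + 10*n*r + r^2)/(-8*n^2 - 7*n*r + r^2)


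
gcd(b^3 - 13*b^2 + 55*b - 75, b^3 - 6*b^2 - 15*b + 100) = b^2 - 10*b + 25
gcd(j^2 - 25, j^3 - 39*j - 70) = j + 5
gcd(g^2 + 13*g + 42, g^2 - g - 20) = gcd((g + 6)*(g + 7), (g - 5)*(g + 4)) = 1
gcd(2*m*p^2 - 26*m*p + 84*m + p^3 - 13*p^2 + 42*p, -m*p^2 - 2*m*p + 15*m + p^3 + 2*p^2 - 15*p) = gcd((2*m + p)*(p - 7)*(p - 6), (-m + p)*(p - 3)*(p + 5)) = 1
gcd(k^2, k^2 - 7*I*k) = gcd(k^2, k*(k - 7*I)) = k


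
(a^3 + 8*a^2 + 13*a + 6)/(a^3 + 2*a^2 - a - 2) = (a^2 + 7*a + 6)/(a^2 + a - 2)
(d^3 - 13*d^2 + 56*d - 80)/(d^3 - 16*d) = (d^2 - 9*d + 20)/(d*(d + 4))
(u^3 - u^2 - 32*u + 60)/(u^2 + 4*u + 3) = (u^3 - u^2 - 32*u + 60)/(u^2 + 4*u + 3)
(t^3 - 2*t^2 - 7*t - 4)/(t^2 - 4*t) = t + 2 + 1/t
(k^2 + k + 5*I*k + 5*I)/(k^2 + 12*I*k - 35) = (k + 1)/(k + 7*I)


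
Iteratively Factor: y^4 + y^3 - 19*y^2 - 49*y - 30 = (y - 5)*(y^3 + 6*y^2 + 11*y + 6) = (y - 5)*(y + 1)*(y^2 + 5*y + 6) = (y - 5)*(y + 1)*(y + 3)*(y + 2)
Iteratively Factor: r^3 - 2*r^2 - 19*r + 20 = (r - 5)*(r^2 + 3*r - 4) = (r - 5)*(r + 4)*(r - 1)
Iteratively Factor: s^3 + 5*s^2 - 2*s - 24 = (s + 4)*(s^2 + s - 6) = (s - 2)*(s + 4)*(s + 3)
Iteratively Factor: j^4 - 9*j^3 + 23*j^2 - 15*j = (j - 1)*(j^3 - 8*j^2 + 15*j) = (j - 5)*(j - 1)*(j^2 - 3*j) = (j - 5)*(j - 3)*(j - 1)*(j)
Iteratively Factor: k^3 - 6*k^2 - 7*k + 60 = (k + 3)*(k^2 - 9*k + 20) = (k - 5)*(k + 3)*(k - 4)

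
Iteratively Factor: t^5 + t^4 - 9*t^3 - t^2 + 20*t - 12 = (t + 2)*(t^4 - t^3 - 7*t^2 + 13*t - 6) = (t - 1)*(t + 2)*(t^3 - 7*t + 6) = (t - 1)^2*(t + 2)*(t^2 + t - 6) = (t - 2)*(t - 1)^2*(t + 2)*(t + 3)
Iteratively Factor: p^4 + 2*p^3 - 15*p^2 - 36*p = (p + 3)*(p^3 - p^2 - 12*p) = p*(p + 3)*(p^2 - p - 12) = p*(p + 3)^2*(p - 4)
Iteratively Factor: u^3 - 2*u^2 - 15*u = (u - 5)*(u^2 + 3*u) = (u - 5)*(u + 3)*(u)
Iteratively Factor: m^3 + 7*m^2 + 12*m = (m + 3)*(m^2 + 4*m) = (m + 3)*(m + 4)*(m)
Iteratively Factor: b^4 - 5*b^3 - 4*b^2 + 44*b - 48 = (b + 3)*(b^3 - 8*b^2 + 20*b - 16) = (b - 2)*(b + 3)*(b^2 - 6*b + 8) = (b - 4)*(b - 2)*(b + 3)*(b - 2)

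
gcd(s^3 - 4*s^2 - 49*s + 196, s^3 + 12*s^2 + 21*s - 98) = s + 7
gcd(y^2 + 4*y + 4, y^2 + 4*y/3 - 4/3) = y + 2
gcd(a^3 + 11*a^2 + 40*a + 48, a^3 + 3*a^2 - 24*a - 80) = a^2 + 8*a + 16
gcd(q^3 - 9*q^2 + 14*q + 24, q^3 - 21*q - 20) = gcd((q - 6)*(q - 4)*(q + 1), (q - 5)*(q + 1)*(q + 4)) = q + 1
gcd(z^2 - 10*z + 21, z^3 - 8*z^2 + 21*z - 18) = z - 3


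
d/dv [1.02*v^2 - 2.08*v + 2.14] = 2.04*v - 2.08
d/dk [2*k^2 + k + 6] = 4*k + 1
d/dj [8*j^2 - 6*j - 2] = 16*j - 6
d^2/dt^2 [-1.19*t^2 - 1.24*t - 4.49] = -2.38000000000000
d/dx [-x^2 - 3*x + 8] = -2*x - 3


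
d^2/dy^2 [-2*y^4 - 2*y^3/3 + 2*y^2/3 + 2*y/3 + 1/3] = -24*y^2 - 4*y + 4/3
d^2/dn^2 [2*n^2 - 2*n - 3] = 4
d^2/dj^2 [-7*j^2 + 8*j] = -14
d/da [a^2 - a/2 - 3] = 2*a - 1/2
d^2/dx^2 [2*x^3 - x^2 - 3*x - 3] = 12*x - 2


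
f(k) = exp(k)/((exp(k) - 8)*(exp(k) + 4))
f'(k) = exp(k)/((exp(k) - 8)*(exp(k) + 4)) - exp(2*k)/((exp(k) - 8)*(exp(k) + 4)^2) - exp(2*k)/((exp(k) - 8)^2*(exp(k) + 4)) = (-exp(2*k) - 32)*exp(k)/(exp(4*k) - 8*exp(3*k) - 48*exp(2*k) + 256*exp(k) + 1024)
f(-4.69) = -0.00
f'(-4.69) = -0.00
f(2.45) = 0.21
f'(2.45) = -0.62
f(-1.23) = -0.01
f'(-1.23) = -0.01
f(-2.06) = -0.00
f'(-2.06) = -0.00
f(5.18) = 0.01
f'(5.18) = -0.01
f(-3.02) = -0.00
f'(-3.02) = -0.00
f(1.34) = -0.12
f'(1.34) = -0.17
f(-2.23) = -0.00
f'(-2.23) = -0.00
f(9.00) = 0.00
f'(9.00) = 0.00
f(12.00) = 0.00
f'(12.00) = 0.00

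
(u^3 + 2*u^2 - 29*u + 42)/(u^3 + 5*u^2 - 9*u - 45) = (u^2 + 5*u - 14)/(u^2 + 8*u + 15)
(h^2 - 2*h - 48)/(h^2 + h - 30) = (h - 8)/(h - 5)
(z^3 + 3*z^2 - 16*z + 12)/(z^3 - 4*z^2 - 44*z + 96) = (z - 1)/(z - 8)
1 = 1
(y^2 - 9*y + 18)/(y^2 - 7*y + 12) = (y - 6)/(y - 4)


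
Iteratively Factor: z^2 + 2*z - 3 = (z - 1)*(z + 3)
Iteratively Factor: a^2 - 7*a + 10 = (a - 2)*(a - 5)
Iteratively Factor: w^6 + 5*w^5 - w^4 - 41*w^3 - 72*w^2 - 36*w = (w + 2)*(w^5 + 3*w^4 - 7*w^3 - 27*w^2 - 18*w) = (w - 3)*(w + 2)*(w^4 + 6*w^3 + 11*w^2 + 6*w) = w*(w - 3)*(w + 2)*(w^3 + 6*w^2 + 11*w + 6) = w*(w - 3)*(w + 1)*(w + 2)*(w^2 + 5*w + 6) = w*(w - 3)*(w + 1)*(w + 2)^2*(w + 3)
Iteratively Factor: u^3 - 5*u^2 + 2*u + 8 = (u - 4)*(u^2 - u - 2) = (u - 4)*(u - 2)*(u + 1)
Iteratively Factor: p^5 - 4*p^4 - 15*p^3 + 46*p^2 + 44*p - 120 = (p - 2)*(p^4 - 2*p^3 - 19*p^2 + 8*p + 60) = (p - 2)*(p + 3)*(p^3 - 5*p^2 - 4*p + 20) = (p - 2)^2*(p + 3)*(p^2 - 3*p - 10) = (p - 5)*(p - 2)^2*(p + 3)*(p + 2)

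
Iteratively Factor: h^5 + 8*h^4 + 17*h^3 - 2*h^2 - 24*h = (h + 2)*(h^4 + 6*h^3 + 5*h^2 - 12*h) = (h + 2)*(h + 3)*(h^3 + 3*h^2 - 4*h) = (h - 1)*(h + 2)*(h + 3)*(h^2 + 4*h) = h*(h - 1)*(h + 2)*(h + 3)*(h + 4)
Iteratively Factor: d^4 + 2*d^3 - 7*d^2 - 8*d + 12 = (d - 1)*(d^3 + 3*d^2 - 4*d - 12) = (d - 2)*(d - 1)*(d^2 + 5*d + 6) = (d - 2)*(d - 1)*(d + 3)*(d + 2)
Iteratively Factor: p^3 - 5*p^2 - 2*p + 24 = (p - 4)*(p^2 - p - 6) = (p - 4)*(p - 3)*(p + 2)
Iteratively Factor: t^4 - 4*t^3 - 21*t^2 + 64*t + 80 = (t + 4)*(t^3 - 8*t^2 + 11*t + 20) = (t + 1)*(t + 4)*(t^2 - 9*t + 20) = (t - 4)*(t + 1)*(t + 4)*(t - 5)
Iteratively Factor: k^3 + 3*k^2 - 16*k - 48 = (k + 3)*(k^2 - 16) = (k + 3)*(k + 4)*(k - 4)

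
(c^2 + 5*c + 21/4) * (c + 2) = c^3 + 7*c^2 + 61*c/4 + 21/2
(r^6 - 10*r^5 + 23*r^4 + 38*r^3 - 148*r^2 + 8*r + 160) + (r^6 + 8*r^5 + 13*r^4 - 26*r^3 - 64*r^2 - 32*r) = 2*r^6 - 2*r^5 + 36*r^4 + 12*r^3 - 212*r^2 - 24*r + 160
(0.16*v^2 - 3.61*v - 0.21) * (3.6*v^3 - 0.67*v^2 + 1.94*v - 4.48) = 0.576*v^5 - 13.1032*v^4 + 1.9731*v^3 - 7.5795*v^2 + 15.7654*v + 0.9408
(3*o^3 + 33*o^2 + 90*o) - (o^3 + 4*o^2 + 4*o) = 2*o^3 + 29*o^2 + 86*o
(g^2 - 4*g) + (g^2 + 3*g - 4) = 2*g^2 - g - 4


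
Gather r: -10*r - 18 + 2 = -10*r - 16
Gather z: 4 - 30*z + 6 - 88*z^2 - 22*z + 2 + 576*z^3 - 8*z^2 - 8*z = 576*z^3 - 96*z^2 - 60*z + 12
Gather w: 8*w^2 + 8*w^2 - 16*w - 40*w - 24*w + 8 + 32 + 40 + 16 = 16*w^2 - 80*w + 96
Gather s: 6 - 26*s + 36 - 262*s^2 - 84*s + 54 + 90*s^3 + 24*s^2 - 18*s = 90*s^3 - 238*s^2 - 128*s + 96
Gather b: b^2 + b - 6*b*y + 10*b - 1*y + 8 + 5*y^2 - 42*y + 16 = b^2 + b*(11 - 6*y) + 5*y^2 - 43*y + 24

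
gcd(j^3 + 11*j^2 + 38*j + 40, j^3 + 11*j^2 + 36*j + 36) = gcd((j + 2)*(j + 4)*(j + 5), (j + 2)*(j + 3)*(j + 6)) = j + 2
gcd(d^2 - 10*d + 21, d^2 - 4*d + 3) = d - 3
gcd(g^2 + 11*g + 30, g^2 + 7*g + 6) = g + 6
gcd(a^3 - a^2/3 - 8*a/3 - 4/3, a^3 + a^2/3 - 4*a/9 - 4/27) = a + 2/3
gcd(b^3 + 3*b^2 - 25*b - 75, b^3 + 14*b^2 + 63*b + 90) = b^2 + 8*b + 15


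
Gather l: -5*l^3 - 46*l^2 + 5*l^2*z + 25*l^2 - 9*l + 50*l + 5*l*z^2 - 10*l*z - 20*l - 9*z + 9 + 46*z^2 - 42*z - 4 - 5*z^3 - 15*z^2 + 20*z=-5*l^3 + l^2*(5*z - 21) + l*(5*z^2 - 10*z + 21) - 5*z^3 + 31*z^2 - 31*z + 5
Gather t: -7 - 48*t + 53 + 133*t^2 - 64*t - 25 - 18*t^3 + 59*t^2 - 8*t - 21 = -18*t^3 + 192*t^2 - 120*t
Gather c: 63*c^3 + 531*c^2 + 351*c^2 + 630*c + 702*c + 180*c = 63*c^3 + 882*c^2 + 1512*c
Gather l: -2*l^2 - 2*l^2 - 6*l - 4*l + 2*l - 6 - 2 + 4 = -4*l^2 - 8*l - 4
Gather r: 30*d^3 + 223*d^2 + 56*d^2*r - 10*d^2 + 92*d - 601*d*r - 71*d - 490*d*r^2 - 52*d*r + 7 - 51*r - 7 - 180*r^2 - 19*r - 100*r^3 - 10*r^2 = 30*d^3 + 213*d^2 + 21*d - 100*r^3 + r^2*(-490*d - 190) + r*(56*d^2 - 653*d - 70)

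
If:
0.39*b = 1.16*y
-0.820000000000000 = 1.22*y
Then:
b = -2.00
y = -0.67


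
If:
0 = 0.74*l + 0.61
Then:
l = -0.82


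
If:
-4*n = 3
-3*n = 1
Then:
No Solution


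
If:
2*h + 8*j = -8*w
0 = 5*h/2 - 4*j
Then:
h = -8*w/7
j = -5*w/7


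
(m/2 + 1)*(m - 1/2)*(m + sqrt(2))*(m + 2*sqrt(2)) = m^4/2 + 3*m^3/4 + 3*sqrt(2)*m^3/2 + 3*m^2/2 + 9*sqrt(2)*m^2/4 - 3*sqrt(2)*m/2 + 3*m - 2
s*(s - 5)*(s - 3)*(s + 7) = s^4 - s^3 - 41*s^2 + 105*s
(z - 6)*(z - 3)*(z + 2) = z^3 - 7*z^2 + 36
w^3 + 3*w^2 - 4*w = w*(w - 1)*(w + 4)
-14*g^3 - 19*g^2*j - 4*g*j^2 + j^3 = (-7*g + j)*(g + j)*(2*g + j)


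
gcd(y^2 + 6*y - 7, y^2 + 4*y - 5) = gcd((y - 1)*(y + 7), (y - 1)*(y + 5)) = y - 1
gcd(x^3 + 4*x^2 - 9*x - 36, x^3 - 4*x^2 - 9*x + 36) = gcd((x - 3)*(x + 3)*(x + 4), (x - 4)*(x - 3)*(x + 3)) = x^2 - 9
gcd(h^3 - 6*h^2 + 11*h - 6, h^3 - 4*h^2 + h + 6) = h^2 - 5*h + 6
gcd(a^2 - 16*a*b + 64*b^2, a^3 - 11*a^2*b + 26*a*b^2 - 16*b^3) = a - 8*b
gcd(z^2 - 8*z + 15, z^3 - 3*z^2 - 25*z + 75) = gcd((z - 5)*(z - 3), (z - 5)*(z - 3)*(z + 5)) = z^2 - 8*z + 15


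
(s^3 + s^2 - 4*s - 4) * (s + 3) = s^4 + 4*s^3 - s^2 - 16*s - 12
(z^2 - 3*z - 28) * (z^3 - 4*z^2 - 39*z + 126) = z^5 - 7*z^4 - 55*z^3 + 355*z^2 + 714*z - 3528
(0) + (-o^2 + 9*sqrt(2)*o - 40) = -o^2 + 9*sqrt(2)*o - 40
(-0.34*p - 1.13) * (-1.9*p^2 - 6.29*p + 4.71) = 0.646*p^3 + 4.2856*p^2 + 5.5063*p - 5.3223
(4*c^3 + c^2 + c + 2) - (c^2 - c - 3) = 4*c^3 + 2*c + 5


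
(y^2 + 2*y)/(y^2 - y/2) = 2*(y + 2)/(2*y - 1)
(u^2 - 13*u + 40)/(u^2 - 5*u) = (u - 8)/u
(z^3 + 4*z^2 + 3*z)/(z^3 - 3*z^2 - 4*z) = (z + 3)/(z - 4)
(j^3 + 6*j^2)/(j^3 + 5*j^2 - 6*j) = j/(j - 1)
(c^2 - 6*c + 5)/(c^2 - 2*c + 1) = (c - 5)/(c - 1)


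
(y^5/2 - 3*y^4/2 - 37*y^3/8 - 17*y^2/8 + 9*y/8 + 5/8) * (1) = y^5/2 - 3*y^4/2 - 37*y^3/8 - 17*y^2/8 + 9*y/8 + 5/8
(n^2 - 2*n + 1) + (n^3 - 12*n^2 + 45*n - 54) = n^3 - 11*n^2 + 43*n - 53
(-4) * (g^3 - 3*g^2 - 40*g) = -4*g^3 + 12*g^2 + 160*g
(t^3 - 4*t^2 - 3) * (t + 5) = t^4 + t^3 - 20*t^2 - 3*t - 15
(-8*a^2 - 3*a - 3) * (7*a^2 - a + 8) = -56*a^4 - 13*a^3 - 82*a^2 - 21*a - 24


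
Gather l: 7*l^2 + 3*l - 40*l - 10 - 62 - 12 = 7*l^2 - 37*l - 84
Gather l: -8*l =-8*l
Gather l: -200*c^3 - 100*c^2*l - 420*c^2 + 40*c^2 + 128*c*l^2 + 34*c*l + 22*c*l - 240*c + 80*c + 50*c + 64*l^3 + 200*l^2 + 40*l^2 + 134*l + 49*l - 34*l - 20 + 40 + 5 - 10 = -200*c^3 - 380*c^2 - 110*c + 64*l^3 + l^2*(128*c + 240) + l*(-100*c^2 + 56*c + 149) + 15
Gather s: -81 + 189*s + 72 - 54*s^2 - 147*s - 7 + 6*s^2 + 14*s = -48*s^2 + 56*s - 16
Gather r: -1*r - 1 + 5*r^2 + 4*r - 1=5*r^2 + 3*r - 2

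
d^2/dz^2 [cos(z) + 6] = -cos(z)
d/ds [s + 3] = 1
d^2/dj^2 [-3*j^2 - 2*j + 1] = -6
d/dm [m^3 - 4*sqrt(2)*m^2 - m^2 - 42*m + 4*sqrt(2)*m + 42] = 3*m^2 - 8*sqrt(2)*m - 2*m - 42 + 4*sqrt(2)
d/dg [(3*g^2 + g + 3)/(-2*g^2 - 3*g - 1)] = (-7*g^2 + 6*g + 8)/(4*g^4 + 12*g^3 + 13*g^2 + 6*g + 1)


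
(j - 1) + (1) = j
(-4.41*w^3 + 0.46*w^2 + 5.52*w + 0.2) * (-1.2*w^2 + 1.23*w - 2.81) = 5.292*w^5 - 5.9763*w^4 + 6.3339*w^3 + 5.257*w^2 - 15.2652*w - 0.562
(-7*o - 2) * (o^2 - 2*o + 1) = -7*o^3 + 12*o^2 - 3*o - 2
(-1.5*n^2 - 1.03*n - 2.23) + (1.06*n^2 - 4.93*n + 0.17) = -0.44*n^2 - 5.96*n - 2.06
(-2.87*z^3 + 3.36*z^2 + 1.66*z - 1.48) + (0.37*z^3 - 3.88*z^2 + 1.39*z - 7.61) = -2.5*z^3 - 0.52*z^2 + 3.05*z - 9.09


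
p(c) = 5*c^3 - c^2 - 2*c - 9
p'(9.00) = 1195.00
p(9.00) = 3537.00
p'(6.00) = 526.00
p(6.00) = 1023.00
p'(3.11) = 136.86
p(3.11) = 125.51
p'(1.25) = 18.94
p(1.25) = -3.30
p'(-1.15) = 20.14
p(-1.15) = -15.63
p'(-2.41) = 89.94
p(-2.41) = -79.98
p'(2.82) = 111.65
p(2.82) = 89.54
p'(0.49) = 0.62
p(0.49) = -9.63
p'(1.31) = 21.12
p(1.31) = -2.10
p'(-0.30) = -0.05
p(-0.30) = -8.62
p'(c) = 15*c^2 - 2*c - 2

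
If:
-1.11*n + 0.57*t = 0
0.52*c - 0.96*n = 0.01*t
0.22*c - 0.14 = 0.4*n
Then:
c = 18.32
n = 9.73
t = 18.94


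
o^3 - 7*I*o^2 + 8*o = o*(o - 8*I)*(o + I)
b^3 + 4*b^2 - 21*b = b*(b - 3)*(b + 7)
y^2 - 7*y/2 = y*(y - 7/2)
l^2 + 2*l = l*(l + 2)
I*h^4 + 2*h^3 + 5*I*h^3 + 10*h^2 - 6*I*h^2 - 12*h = h*(h + 6)*(h - 2*I)*(I*h - I)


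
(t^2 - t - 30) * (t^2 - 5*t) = t^4 - 6*t^3 - 25*t^2 + 150*t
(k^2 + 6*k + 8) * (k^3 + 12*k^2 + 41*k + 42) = k^5 + 18*k^4 + 121*k^3 + 384*k^2 + 580*k + 336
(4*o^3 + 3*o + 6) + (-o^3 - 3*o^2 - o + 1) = 3*o^3 - 3*o^2 + 2*o + 7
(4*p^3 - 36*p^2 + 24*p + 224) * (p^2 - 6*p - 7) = 4*p^5 - 60*p^4 + 212*p^3 + 332*p^2 - 1512*p - 1568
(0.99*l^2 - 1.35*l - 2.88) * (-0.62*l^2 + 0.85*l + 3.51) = -0.6138*l^4 + 1.6785*l^3 + 4.113*l^2 - 7.1865*l - 10.1088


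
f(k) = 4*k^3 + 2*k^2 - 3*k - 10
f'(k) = 12*k^2 + 4*k - 3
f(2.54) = 60.83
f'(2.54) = 84.58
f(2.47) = 55.07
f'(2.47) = 80.09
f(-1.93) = -25.52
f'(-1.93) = 33.98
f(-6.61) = -1058.00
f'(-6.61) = 494.87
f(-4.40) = -298.82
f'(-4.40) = 211.72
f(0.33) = -10.63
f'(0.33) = -0.37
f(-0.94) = -8.74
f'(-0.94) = 3.84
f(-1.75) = -20.06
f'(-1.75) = 26.75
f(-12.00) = -6598.00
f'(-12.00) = 1677.00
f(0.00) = -10.00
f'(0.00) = -3.00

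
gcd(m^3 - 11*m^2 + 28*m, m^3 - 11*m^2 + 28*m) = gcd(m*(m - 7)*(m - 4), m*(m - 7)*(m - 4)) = m^3 - 11*m^2 + 28*m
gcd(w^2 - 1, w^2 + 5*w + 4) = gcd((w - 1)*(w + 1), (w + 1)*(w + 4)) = w + 1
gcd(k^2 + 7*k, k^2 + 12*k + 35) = k + 7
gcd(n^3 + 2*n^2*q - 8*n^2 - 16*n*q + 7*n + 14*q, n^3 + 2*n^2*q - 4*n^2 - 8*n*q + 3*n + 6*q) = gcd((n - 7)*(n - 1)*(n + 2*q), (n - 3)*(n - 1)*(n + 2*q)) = n^2 + 2*n*q - n - 2*q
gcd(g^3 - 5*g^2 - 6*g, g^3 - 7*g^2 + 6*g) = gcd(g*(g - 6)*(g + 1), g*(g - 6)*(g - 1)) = g^2 - 6*g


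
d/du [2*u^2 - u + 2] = 4*u - 1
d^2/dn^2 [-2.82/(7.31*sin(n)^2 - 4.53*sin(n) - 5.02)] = (-602.759208*sin(n)^4 + 280.146978*sin(n)^3 + 432.336738*sin(n)^2 - 496.165464*sin(n) + 322.704444)/(-7.31*sin(n)^2 + 4.53*sin(n) + 5.02)^3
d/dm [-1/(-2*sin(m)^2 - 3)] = -2*sin(2*m)/(cos(2*m) - 4)^2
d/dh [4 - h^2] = -2*h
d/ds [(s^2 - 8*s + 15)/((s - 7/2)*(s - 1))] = 2*(7*s^2 - 46*s + 79)/(4*s^4 - 36*s^3 + 109*s^2 - 126*s + 49)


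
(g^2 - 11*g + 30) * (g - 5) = g^3 - 16*g^2 + 85*g - 150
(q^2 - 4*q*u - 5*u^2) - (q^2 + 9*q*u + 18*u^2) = -13*q*u - 23*u^2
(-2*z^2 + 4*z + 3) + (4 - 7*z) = -2*z^2 - 3*z + 7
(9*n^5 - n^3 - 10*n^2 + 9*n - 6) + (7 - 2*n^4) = 9*n^5 - 2*n^4 - n^3 - 10*n^2 + 9*n + 1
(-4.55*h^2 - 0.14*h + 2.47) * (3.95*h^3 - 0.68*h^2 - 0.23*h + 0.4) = -17.9725*h^5 + 2.541*h^4 + 10.8982*h^3 - 3.4674*h^2 - 0.6241*h + 0.988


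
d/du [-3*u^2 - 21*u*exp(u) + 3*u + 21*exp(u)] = -21*u*exp(u) - 6*u + 3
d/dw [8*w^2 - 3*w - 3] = 16*w - 3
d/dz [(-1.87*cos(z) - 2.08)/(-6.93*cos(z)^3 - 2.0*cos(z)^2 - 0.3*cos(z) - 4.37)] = (25.9182*cos(z)^3 + 46.9832*cos(z)^2 + 8.32*cos(z) - 7.5479)*sin(z)/(48.0249*cos(z)^6 + 27.72*cos(z)^5 + 8.158*cos(z)^4 + 61.7682*cos(z)^3 + 17.57*cos(z)^2 + 2.622*cos(z) + 19.0969)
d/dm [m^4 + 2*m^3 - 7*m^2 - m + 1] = 4*m^3 + 6*m^2 - 14*m - 1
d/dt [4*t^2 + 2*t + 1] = 8*t + 2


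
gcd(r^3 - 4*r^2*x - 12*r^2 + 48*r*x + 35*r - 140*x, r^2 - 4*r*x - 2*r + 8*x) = -r + 4*x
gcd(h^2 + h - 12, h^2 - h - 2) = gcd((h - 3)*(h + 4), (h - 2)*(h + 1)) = 1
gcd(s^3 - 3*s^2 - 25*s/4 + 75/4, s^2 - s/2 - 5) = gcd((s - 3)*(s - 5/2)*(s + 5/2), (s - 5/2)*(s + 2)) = s - 5/2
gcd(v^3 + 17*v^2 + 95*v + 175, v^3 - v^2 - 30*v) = v + 5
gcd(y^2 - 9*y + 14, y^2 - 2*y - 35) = y - 7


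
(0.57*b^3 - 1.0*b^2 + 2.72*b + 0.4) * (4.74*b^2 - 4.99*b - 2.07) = 2.7018*b^5 - 7.5843*b^4 + 16.7029*b^3 - 9.6068*b^2 - 7.6264*b - 0.828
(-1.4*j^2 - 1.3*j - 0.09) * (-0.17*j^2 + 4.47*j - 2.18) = 0.238*j^4 - 6.037*j^3 - 2.7437*j^2 + 2.4317*j + 0.1962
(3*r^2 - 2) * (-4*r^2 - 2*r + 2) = -12*r^4 - 6*r^3 + 14*r^2 + 4*r - 4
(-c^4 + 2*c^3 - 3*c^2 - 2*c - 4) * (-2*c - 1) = 2*c^5 - 3*c^4 + 4*c^3 + 7*c^2 + 10*c + 4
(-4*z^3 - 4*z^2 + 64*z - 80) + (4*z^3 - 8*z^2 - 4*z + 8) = -12*z^2 + 60*z - 72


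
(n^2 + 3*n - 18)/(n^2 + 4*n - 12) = (n - 3)/(n - 2)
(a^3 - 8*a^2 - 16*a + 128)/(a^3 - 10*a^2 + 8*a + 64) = (a + 4)/(a + 2)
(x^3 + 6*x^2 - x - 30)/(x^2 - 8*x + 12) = (x^2 + 8*x + 15)/(x - 6)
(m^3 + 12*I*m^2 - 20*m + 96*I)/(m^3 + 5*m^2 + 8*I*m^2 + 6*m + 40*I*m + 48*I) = (m^2 + 4*I*m + 12)/(m^2 + 5*m + 6)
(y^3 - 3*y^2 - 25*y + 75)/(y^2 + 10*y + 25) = (y^2 - 8*y + 15)/(y + 5)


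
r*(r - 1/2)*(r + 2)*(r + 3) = r^4 + 9*r^3/2 + 7*r^2/2 - 3*r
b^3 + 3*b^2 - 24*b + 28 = (b - 2)^2*(b + 7)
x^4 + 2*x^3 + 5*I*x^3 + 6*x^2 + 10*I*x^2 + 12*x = x*(x + 2)*(x - I)*(x + 6*I)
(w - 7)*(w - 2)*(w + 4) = w^3 - 5*w^2 - 22*w + 56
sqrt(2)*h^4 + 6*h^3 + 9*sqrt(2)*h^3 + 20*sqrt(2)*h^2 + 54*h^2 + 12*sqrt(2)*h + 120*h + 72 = (h + 2)*(h + 6)*(h + 3*sqrt(2))*(sqrt(2)*h + sqrt(2))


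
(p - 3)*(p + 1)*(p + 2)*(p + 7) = p^4 + 7*p^3 - 7*p^2 - 55*p - 42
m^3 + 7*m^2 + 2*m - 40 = (m - 2)*(m + 4)*(m + 5)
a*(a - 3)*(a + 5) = a^3 + 2*a^2 - 15*a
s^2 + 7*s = s*(s + 7)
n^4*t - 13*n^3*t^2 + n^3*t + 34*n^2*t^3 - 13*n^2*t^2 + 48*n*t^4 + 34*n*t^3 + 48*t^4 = (n - 8*t)*(n - 6*t)*(n + t)*(n*t + t)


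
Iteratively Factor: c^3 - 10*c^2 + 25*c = (c)*(c^2 - 10*c + 25) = c*(c - 5)*(c - 5)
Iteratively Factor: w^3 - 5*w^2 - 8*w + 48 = (w - 4)*(w^2 - w - 12) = (w - 4)^2*(w + 3)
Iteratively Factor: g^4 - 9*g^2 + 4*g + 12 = (g + 3)*(g^3 - 3*g^2 + 4) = (g - 2)*(g + 3)*(g^2 - g - 2) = (g - 2)*(g + 1)*(g + 3)*(g - 2)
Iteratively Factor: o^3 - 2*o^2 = (o)*(o^2 - 2*o) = o^2*(o - 2)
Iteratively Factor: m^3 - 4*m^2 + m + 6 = (m - 2)*(m^2 - 2*m - 3) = (m - 3)*(m - 2)*(m + 1)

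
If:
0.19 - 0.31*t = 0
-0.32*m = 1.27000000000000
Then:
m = -3.97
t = 0.61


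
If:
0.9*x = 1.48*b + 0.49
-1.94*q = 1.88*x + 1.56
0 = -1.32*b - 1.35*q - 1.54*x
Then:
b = 0.56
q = -2.23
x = 1.47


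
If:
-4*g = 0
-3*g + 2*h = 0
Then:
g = 0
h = 0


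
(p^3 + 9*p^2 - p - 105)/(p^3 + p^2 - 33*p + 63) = (p + 5)/(p - 3)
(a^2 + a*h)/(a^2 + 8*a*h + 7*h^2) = a/(a + 7*h)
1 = 1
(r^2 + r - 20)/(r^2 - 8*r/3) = 3*(r^2 + r - 20)/(r*(3*r - 8))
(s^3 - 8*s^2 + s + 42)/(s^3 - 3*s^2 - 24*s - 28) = (s - 3)/(s + 2)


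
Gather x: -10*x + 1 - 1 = -10*x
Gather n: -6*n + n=-5*n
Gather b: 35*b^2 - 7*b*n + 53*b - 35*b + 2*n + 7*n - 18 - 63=35*b^2 + b*(18 - 7*n) + 9*n - 81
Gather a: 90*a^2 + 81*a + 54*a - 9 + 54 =90*a^2 + 135*a + 45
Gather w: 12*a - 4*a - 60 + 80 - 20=8*a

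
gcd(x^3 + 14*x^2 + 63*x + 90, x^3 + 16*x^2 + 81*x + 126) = x^2 + 9*x + 18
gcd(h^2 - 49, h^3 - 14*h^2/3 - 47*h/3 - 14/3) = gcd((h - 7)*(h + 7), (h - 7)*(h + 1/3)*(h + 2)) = h - 7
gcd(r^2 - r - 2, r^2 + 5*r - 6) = 1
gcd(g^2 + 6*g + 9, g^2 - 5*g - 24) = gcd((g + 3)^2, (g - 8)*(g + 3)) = g + 3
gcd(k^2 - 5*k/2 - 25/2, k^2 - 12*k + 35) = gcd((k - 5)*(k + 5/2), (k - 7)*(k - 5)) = k - 5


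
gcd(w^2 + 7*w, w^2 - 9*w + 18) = 1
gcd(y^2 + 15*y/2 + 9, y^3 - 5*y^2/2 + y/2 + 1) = 1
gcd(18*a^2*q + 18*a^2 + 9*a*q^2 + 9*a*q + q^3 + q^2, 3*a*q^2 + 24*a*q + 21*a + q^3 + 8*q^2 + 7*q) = 3*a*q + 3*a + q^2 + q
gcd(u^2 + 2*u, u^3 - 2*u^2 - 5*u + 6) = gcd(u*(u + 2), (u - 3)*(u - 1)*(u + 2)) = u + 2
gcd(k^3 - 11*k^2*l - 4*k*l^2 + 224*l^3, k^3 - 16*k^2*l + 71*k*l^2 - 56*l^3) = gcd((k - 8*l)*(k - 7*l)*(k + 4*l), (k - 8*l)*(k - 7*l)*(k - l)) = k^2 - 15*k*l + 56*l^2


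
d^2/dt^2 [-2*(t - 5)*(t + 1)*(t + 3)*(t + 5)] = -24*t^2 - 48*t + 88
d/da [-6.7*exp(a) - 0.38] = -6.7*exp(a)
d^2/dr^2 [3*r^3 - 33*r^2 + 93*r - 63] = 18*r - 66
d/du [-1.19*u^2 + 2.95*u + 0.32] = 2.95 - 2.38*u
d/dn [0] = 0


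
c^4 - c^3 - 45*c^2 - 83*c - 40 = (c - 8)*(c + 1)^2*(c + 5)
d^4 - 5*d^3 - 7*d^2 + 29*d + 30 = (d - 5)*(d - 3)*(d + 1)*(d + 2)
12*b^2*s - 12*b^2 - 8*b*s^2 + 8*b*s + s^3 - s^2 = (-6*b + s)*(-2*b + s)*(s - 1)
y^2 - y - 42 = (y - 7)*(y + 6)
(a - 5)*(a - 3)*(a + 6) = a^3 - 2*a^2 - 33*a + 90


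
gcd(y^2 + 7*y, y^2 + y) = y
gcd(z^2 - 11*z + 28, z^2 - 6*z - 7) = z - 7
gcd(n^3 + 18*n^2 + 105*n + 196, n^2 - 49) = n + 7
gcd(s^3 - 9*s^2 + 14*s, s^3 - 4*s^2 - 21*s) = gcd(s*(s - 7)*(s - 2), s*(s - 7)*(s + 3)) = s^2 - 7*s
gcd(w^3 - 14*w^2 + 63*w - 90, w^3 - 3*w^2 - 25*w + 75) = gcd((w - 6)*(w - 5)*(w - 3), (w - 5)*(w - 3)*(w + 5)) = w^2 - 8*w + 15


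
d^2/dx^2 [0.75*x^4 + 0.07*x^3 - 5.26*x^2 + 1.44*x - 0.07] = 9.0*x^2 + 0.42*x - 10.52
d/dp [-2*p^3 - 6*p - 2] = -6*p^2 - 6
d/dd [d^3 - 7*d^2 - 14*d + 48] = 3*d^2 - 14*d - 14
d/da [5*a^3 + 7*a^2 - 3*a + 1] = 15*a^2 + 14*a - 3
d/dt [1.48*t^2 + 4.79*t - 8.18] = 2.96*t + 4.79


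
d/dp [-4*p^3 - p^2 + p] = -12*p^2 - 2*p + 1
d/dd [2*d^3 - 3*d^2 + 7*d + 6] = 6*d^2 - 6*d + 7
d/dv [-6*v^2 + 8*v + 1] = 8 - 12*v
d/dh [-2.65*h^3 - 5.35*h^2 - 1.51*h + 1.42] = -7.95*h^2 - 10.7*h - 1.51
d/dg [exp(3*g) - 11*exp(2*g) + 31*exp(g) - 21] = (3*exp(2*g) - 22*exp(g) + 31)*exp(g)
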